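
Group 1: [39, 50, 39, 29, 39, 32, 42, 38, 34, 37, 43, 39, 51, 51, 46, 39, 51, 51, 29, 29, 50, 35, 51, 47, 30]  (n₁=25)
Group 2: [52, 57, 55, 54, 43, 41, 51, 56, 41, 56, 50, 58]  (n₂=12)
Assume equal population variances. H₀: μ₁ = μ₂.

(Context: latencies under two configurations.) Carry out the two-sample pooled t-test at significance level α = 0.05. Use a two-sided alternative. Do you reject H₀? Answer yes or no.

x̄₁=40.840, s₁=7.883, n₁=25
x̄₂=51.167, s₂=6.221, n₂=12
s_p² = [24·7.883² + 11·6.221²]/35 = 54.7722
SE = √(s_p²·(1/25+1/12)) = 2.5991
t = (40.840−51.167)/2.5991 = -3.9732
df = 35
p-value (two-sided) = 0.00034
At α=0.05: p < α → reject H₀

reject H₀: yes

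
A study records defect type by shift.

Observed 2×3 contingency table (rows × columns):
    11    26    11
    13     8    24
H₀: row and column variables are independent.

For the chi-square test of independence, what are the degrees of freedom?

df = (r−1)(c−1) = (2−1)·(3−1) = 2

degrees of freedom = 2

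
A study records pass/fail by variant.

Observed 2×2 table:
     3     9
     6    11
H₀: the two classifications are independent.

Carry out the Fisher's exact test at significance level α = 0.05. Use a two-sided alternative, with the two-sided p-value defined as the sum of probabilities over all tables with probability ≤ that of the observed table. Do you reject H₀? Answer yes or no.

Margins: r₁=12, r₂=17, c₁=9, c₂=20, n=29
p_obs = C(12,3)·C(17,6)/C(29,9); sum pmf over tables with pmf ≤ p_obs
p-value (two-sided) = 0.69415
At α=0.05: p ≥ α → fail to reject H₀

reject H₀: no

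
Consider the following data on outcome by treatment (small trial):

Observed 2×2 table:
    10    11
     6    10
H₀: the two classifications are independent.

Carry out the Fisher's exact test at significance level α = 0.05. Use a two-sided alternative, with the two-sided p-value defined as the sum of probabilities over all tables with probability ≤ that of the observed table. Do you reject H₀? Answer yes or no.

reject H₀: no

Margins: r₁=21, r₂=16, c₁=16, c₂=21, n=37
p_obs = C(21,10)·C(16,6)/C(37,16); sum pmf over tables with pmf ≤ p_obs
p-value (two-sided) = 0.73885
At α=0.05: p ≥ α → fail to reject H₀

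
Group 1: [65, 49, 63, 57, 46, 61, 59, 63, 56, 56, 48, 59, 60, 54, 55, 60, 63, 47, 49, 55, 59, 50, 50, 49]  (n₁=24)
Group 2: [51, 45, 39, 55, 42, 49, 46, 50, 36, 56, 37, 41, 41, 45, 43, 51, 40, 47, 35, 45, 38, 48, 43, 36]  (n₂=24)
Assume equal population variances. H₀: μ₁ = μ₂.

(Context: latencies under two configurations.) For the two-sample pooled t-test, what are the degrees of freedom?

degrees of freedom = 46

df = n₁ + n₂ − 2 = 24 + 24 − 2 = 46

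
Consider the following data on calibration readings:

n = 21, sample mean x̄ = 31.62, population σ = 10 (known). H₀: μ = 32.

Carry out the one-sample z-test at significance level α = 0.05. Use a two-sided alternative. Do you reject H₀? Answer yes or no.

reject H₀: no

SE = σ/√n = 10/√21 = 2.1822
z = (x̄−μ₀)/SE = (31.62−32)/2.1822 = -0.1741
p-value (two-sided) = 0.86176
At α=0.05: p ≥ α → fail to reject H₀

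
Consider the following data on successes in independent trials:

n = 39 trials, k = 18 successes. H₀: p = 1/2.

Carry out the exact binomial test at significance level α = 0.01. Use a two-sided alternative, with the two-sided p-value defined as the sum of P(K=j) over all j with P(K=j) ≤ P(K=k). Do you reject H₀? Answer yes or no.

Exact binomial: n=39, k=18, p₀=1/2=0.5000
P(X=j) = C(n,j)·p₀^j·(1−p₀)^(n−j); p = Σ P(X=j) over j with P(X=j) ≤ P(X=18)
p-value (two-sided) = 0.74926
At α=0.01: p ≥ α → fail to reject H₀

reject H₀: no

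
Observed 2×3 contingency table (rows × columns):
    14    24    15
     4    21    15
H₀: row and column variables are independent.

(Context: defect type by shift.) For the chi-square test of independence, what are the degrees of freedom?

degrees of freedom = 2

df = (r−1)(c−1) = (2−1)·(3−1) = 2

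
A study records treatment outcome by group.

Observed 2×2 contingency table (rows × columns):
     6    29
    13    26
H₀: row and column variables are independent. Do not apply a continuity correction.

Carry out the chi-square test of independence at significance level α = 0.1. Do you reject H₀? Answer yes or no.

Row totals [35, 39], col totals [19, 55], n=74
χ² = (6−8.99)²/8.99 + (29−26.01)²/26.01 + (13−10.01)²/10.01 + (26−28.99)²/28.99 = 2.5338
df = 1
p-value (upper-tail) = 0.11143
At α=0.1: p ≥ α → fail to reject H₀

reject H₀: no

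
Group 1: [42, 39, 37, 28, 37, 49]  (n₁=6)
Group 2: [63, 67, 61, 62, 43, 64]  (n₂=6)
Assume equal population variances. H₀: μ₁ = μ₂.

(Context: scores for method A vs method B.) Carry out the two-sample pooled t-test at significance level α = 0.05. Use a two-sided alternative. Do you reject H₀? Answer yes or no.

x̄₁=38.667, s₁=6.890, n₁=6
x̄₂=60.000, s₂=8.579, n₂=6
s_p² = [5·6.890² + 5·8.579²]/10 = 60.5333
SE = √(s_p²·(1/6+1/6)) = 4.4920
t = (38.667−60.000)/4.4920 = -4.7492
df = 10
p-value (two-sided) = 0.00078
At α=0.05: p < α → reject H₀

reject H₀: yes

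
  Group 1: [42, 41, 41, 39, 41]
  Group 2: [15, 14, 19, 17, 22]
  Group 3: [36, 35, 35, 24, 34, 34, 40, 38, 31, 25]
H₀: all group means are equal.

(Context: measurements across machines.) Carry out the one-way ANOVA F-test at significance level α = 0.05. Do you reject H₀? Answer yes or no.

Group means [40.80, 17.40, 33.20], grand mean 31.150
SSB = Σnᵢ(x̄ᵢ−x̄)² = 1452.950; SSW = ΣΣ(x−x̄ᵢ)² = 287.600
MSB = 1452.950/2 = 726.4750; MSW = 287.600/17 = 16.9176
F = MSB/MSW = 42.9418
df = (2, 17)
p-value (upper-tail) = 0.00000
At α=0.05: p < α → reject H₀

reject H₀: yes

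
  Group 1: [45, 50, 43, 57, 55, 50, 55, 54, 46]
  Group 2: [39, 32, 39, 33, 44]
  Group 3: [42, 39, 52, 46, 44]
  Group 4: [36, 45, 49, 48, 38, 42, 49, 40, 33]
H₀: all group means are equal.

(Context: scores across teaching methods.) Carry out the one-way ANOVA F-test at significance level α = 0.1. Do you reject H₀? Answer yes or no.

Group means [50.56, 37.40, 44.60, 42.22], grand mean 44.464
SSB = Σnᵢ(x̄ᵢ−x̄)² = 628.787; SSW = ΣΣ(x−x̄ᵢ)² = 674.178
MSB = 628.787/3 = 209.5955; MSW = 674.178/24 = 28.0907
F = MSB/MSW = 7.4614
df = (3, 24)
p-value (upper-tail) = 0.00107
At α=0.1: p < α → reject H₀

reject H₀: yes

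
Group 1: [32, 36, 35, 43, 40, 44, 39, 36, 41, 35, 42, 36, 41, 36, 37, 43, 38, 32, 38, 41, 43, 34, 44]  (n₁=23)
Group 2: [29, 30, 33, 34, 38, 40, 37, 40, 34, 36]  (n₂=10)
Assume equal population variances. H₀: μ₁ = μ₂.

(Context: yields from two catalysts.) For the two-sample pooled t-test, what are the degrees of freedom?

degrees of freedom = 31

df = n₁ + n₂ − 2 = 23 + 10 − 2 = 31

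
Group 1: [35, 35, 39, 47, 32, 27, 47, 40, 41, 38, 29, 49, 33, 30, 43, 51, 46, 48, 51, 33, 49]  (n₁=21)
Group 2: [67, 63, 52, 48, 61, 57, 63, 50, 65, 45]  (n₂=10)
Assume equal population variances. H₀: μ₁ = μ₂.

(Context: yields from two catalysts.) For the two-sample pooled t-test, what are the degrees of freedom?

df = n₁ + n₂ − 2 = 21 + 10 − 2 = 29

degrees of freedom = 29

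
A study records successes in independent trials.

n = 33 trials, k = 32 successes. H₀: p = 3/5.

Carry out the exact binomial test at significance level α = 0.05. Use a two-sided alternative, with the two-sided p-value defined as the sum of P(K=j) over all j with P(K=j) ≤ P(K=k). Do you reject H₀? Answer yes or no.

Exact binomial: n=33, k=32, p₀=3/5=0.6000
P(X=j) = C(n,j)·p₀^j·(1−p₀)^(n−j); p = Σ P(X=j) over j with P(X=j) ≤ P(X=32)
p-value (two-sided) = 0.00000
At α=0.05: p < α → reject H₀

reject H₀: yes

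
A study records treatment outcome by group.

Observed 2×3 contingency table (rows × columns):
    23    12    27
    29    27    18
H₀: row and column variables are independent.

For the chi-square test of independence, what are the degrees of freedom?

df = (r−1)(c−1) = (2−1)·(3−1) = 2

degrees of freedom = 2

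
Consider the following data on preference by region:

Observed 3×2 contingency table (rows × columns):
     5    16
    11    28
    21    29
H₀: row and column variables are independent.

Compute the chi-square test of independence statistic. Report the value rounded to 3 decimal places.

Row totals [21, 39, 50], col totals [37, 73], n=110
χ² = (5−7.06)²/7.06 + (16−13.94)²/13.94 + (11−13.12)²/13.12 + (28−25.88)²/25.88 + (21−16.82)²/16.82 + (29−33.18)²/33.18 = 2.9907
df = 2

test statistic = 2.991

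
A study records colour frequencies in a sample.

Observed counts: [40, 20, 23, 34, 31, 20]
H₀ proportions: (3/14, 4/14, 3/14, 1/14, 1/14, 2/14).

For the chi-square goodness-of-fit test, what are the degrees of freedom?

df = k − 1 = 6 − 1 = 5

degrees of freedom = 5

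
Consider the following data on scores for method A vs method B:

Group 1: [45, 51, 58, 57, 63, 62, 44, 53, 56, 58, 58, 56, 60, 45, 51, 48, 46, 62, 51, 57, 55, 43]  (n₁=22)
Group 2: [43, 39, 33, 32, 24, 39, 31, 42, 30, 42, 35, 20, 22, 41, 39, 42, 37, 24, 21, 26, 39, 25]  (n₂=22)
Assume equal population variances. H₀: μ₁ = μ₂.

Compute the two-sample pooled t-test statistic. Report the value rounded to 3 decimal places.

x̄₁=53.591, s₁=6.277, n₁=22
x̄₂=33.000, s₂=7.850, n₂=22
s_p² = [21·6.277² + 21·7.850²]/42 = 50.5076
SE = √(s_p²·(1/22+1/22)) = 2.1428
t = (53.591−33.000)/2.1428 = 9.6093
df = 42

test statistic = 9.609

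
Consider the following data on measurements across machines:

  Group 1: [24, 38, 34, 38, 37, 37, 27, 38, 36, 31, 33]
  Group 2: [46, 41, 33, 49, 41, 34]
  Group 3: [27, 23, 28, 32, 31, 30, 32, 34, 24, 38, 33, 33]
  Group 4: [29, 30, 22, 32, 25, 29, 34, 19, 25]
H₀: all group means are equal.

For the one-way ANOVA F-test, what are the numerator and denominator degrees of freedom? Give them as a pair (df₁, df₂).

degrees of freedom = [3, 34]

k = 4 groups, N = 38 total
df = (k−1, N−k) = (4−1, 38−4) = (3, 34)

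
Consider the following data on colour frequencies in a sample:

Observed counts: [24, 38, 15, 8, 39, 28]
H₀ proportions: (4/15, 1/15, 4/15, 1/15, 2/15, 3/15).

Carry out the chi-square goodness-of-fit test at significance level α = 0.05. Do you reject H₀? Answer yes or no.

n = 152; E_i = n·p_i = [40.53, 10.13, 40.53, 10.13, 20.27, 30.40]
χ² = (24−40.53)²/40.53 + (38−10.13)²/10.13 + (15−40.53)²/40.53 + (8−10.13)²/10.13 + (39−20.27)²/20.27 + (28−30.40)²/30.40 = 117.4161
df = 5
p-value (upper-tail) = 0.00000
At α=0.05: p < α → reject H₀

reject H₀: yes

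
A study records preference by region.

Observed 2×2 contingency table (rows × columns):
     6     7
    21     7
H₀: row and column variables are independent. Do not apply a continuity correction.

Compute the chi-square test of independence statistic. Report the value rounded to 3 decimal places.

test statistic = 3.285

Row totals [13, 28], col totals [27, 14], n=41
χ² = (6−8.56)²/8.56 + (7−4.44)²/4.44 + (21−18.44)²/18.44 + (7−9.56)²/9.56 = 3.2853
df = 1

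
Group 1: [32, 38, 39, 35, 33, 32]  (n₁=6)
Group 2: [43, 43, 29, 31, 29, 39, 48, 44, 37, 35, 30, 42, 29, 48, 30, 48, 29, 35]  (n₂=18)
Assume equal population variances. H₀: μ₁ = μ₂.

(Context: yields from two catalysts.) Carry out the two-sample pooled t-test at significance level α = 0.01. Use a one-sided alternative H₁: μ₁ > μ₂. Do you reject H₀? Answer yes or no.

x̄₁=34.833, s₁=3.061, n₁=6
x̄₂=37.167, s₂=7.318, n₂=18
s_p² = [5·3.061² + 17·7.318²]/22 = 43.5152
SE = √(s_p²·(1/6+1/18)) = 3.1097
t = (34.833−37.167)/3.1097 = -0.7503
df = 22
p-value (one-sided, H₁ greater) = 0.76950
At α=0.01: p ≥ α → fail to reject H₀

reject H₀: no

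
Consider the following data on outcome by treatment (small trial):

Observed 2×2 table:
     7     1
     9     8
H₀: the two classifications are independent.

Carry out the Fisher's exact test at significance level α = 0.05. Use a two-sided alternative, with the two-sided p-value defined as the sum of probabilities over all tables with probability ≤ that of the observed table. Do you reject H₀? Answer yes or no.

reject H₀: no

Margins: r₁=8, r₂=17, c₁=16, c₂=9, n=25
p_obs = C(8,7)·C(17,9)/C(25,16); sum pmf over tables with pmf ≤ p_obs
p-value (two-sided) = 0.18219
At α=0.05: p ≥ α → fail to reject H₀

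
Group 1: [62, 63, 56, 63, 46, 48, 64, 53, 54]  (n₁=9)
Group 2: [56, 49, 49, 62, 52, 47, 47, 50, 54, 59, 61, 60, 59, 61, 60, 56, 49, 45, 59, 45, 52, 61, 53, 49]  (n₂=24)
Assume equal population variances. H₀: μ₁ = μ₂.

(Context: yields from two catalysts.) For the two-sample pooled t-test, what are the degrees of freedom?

degrees of freedom = 31

df = n₁ + n₂ − 2 = 9 + 24 − 2 = 31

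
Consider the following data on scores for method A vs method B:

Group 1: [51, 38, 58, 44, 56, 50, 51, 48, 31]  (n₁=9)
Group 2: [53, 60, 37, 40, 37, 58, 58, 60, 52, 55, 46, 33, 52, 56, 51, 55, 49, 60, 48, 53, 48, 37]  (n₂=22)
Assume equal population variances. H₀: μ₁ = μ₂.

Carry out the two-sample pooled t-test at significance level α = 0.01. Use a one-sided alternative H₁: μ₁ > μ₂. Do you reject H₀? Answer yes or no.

x̄₁=47.444, s₁=8.575, n₁=9
x̄₂=49.909, s₂=8.343, n₂=22
s_p² = [8·8.575² + 21·8.343²]/29 = 70.6910
SE = √(s_p²·(1/9+1/22)) = 3.3268
t = (47.444−49.909)/3.3268 = -0.7408
df = 29
p-value (one-sided, H₁ greater) = 0.76763
At α=0.01: p ≥ α → fail to reject H₀

reject H₀: no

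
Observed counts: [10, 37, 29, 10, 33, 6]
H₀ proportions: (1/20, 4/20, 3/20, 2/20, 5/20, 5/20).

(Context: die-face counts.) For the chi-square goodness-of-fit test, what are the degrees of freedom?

df = k − 1 = 6 − 1 = 5

degrees of freedom = 5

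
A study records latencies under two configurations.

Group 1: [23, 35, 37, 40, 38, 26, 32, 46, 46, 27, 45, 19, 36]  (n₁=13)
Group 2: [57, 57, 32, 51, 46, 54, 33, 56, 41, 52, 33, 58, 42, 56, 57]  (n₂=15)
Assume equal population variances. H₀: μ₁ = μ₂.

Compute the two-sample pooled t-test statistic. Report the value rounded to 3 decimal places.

test statistic = -3.884

x̄₁=34.615, s₁=8.818, n₁=13
x̄₂=48.333, s₂=9.730, n₂=15
s_p² = [12·8.818² + 14·9.730²]/26 = 86.8619
SE = √(s_p²·(1/13+1/15)) = 3.5316
t = (34.615−48.333)/3.5316 = -3.8843
df = 26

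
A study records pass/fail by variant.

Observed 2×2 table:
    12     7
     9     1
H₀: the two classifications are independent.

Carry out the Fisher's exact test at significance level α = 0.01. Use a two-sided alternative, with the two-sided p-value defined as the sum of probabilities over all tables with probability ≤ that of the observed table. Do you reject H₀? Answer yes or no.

reject H₀: no

Margins: r₁=19, r₂=10, c₁=21, c₂=8, n=29
p_obs = C(19,12)·C(10,9)/C(29,21); sum pmf over tables with pmf ≤ p_obs
p-value (two-sided) = 0.20081
At α=0.01: p ≥ α → fail to reject H₀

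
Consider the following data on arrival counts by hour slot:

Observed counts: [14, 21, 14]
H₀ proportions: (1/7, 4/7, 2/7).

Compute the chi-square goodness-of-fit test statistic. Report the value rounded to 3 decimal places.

n = 49; E_i = n·p_i = [7.00, 28.00, 14.00]
χ² = (14−7.00)²/7.00 + (21−28.00)²/28.00 + (14−14.00)²/14.00 = 8.7500
df = 2

test statistic = 8.750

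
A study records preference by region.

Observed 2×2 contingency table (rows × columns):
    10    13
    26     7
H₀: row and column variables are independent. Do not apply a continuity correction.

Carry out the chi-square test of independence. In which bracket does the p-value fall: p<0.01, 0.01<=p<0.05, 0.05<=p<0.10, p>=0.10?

Row totals [23, 33], col totals [36, 20], n=56
χ² = (10−14.79)²/14.79 + (13−8.21)²/8.21 + (26−21.21)²/21.21 + (7−11.79)²/11.79 = 7.3601
df = 1
p-value (upper-tail) = 0.00667
→ bracket: p<0.01

p-value bracket: p<0.01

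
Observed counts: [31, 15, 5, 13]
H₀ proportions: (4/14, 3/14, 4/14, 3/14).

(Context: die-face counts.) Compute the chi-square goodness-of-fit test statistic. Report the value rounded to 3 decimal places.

test statistic = 18.651

n = 64; E_i = n·p_i = [18.29, 13.71, 18.29, 13.71]
χ² = (31−18.29)²/18.29 + (15−13.71)²/13.71 + (5−18.29)²/18.29 + (13−13.71)²/13.71 = 18.6510
df = 3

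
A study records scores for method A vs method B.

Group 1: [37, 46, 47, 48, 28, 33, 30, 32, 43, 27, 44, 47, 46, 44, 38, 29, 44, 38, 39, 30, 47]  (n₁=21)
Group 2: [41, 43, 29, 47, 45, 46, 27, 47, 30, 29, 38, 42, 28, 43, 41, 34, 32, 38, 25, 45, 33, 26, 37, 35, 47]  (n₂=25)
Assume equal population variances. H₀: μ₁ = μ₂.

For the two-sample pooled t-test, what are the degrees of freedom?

degrees of freedom = 44

df = n₁ + n₂ − 2 = 21 + 25 − 2 = 44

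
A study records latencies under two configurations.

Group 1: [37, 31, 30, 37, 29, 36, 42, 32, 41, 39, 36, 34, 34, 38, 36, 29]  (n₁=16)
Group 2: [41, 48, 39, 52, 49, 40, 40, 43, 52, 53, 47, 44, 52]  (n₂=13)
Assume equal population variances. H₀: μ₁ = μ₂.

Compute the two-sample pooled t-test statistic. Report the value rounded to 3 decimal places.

test statistic = -6.439

x̄₁=35.062, s₁=4.041, n₁=16
x̄₂=46.154, s₂=5.242, n₂=13
s_p² = [15·4.041² + 12·5.242²]/27 = 21.2826
SE = √(s_p²·(1/16+1/13)) = 1.7226
t = (35.062−46.154)/1.7226 = -6.4388
df = 27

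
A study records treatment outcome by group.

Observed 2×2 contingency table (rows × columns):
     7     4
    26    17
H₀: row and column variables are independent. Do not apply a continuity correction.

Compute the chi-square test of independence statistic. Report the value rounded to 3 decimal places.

Row totals [11, 43], col totals [33, 21], n=54
χ² = (7−6.72)²/6.72 + (4−4.28)²/4.28 + (26−26.28)²/26.28 + (17−16.72)²/16.72 = 0.0371
df = 1

test statistic = 0.037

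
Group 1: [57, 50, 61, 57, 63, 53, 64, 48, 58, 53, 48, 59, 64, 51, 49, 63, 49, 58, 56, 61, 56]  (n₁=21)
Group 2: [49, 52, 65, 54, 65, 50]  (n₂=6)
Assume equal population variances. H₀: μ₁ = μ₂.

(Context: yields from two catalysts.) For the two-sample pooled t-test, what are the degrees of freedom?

degrees of freedom = 25

df = n₁ + n₂ − 2 = 21 + 6 − 2 = 25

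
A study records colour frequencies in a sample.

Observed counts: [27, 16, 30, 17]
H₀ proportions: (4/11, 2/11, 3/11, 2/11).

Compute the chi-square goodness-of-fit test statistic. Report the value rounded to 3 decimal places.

n = 90; E_i = n·p_i = [32.73, 16.36, 24.55, 16.36]
χ² = (27−32.73)²/32.73 + (16−16.36)²/16.36 + (30−24.55)²/24.55 + (17−16.36)²/16.36 = 2.2472
df = 3

test statistic = 2.247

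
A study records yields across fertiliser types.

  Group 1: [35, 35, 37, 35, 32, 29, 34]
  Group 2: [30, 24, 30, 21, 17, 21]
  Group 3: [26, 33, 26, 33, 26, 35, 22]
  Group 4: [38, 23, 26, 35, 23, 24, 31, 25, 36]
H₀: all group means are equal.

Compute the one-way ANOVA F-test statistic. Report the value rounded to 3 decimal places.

Group means [33.86, 23.83, 28.71, 29.00], grand mean 29.034
SSB = Σnᵢ(x̄ᵢ−x̄)² = 325.846; SSW = ΣΣ(x−x̄ᵢ)² = 615.119
MSB = 325.846/3 = 108.6155; MSW = 615.119/25 = 24.6048
F = MSB/MSW = 4.4144
df = (3, 25)

test statistic = 4.414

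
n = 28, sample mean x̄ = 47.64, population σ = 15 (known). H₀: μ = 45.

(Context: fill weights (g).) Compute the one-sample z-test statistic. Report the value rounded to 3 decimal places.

test statistic = 0.931

SE = σ/√n = 15/√28 = 2.8347
z = (x̄−μ₀)/SE = (47.64−45)/2.8347 = 0.9313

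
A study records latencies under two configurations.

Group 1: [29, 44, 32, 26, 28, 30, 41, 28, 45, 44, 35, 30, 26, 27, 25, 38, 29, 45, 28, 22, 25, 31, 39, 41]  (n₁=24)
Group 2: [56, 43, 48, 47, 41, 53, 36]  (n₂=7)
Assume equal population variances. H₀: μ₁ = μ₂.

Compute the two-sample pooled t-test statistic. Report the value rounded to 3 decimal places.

x̄₁=32.833, s₁=7.329, n₁=24
x̄₂=46.286, s₂=6.921, n₂=7
s_p² = [23·7.329² + 6·6.921²]/29 = 52.5090
SE = √(s_p²·(1/24+1/7)) = 3.1127
t = (32.833−46.286)/3.1127 = -4.3217
df = 29

test statistic = -4.322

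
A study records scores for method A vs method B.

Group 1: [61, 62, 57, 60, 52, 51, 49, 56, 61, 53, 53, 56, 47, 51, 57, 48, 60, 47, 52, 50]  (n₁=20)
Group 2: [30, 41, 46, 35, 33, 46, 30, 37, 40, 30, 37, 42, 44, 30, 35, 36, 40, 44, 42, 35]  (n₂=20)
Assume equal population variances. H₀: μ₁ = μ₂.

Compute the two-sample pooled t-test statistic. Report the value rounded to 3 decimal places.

test statistic = 10.056

x̄₁=54.150, s₁=4.934, n₁=20
x̄₂=37.650, s₂=5.432, n₂=20
s_p² = [19·4.934² + 19·5.432²]/38 = 26.9237
SE = √(s_p²·(1/20+1/20)) = 1.6408
t = (54.150−37.650)/1.6408 = 10.0558
df = 38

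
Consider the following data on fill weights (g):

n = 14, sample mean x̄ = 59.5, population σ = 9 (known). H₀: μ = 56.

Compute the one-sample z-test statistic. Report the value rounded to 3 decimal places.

test statistic = 1.455

SE = σ/√n = 9/√14 = 2.4054
z = (x̄−μ₀)/SE = (59.5−56)/2.4054 = 1.4551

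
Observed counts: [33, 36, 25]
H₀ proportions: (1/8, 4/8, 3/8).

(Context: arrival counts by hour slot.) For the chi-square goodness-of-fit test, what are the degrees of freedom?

degrees of freedom = 2

df = k − 1 = 3 − 1 = 2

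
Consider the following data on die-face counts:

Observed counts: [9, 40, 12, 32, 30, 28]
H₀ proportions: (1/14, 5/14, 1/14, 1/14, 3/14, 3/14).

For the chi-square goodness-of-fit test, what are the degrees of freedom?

degrees of freedom = 5

df = k − 1 = 6 − 1 = 5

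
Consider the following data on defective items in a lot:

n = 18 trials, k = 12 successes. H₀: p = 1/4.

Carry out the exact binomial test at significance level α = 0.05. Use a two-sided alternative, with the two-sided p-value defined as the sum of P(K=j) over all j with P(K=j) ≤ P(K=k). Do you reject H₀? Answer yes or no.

Exact binomial: n=18, k=12, p₀=1/4=0.2500
P(X=j) = C(n,j)·p₀^j·(1−p₀)^(n−j); p = Σ P(X=j) over j with P(X=j) ≤ P(X=12)
p-value (two-sided) = 0.00023
At α=0.05: p < α → reject H₀

reject H₀: yes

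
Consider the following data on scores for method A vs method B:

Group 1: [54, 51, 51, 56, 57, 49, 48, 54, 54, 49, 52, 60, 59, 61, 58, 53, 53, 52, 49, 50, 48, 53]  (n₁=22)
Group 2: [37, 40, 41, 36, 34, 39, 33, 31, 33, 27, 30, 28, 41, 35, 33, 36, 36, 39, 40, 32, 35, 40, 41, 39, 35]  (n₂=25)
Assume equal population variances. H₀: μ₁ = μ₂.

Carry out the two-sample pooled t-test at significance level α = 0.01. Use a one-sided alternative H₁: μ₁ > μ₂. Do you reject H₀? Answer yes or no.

x̄₁=53.227, s₁=3.891, n₁=22
x̄₂=35.640, s₂=4.102, n₂=25
s_p² = [21·3.891² + 24·4.102²]/45 = 16.0361
SE = √(s_p²·(1/22+1/25)) = 1.1706
t = (53.227−35.640)/1.1706 = 15.0239
df = 45
p-value (one-sided, H₁ greater) = 0.00000
At α=0.01: p < α → reject H₀

reject H₀: yes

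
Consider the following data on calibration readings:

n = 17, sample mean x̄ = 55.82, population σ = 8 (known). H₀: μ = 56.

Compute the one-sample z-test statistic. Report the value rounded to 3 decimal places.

SE = σ/√n = 8/√17 = 1.9403
z = (x̄−μ₀)/SE = (55.82−56)/1.9403 = -0.0928

test statistic = -0.093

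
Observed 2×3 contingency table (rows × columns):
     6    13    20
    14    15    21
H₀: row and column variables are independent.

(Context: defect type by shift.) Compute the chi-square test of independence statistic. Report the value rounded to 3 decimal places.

Row totals [39, 50], col totals [20, 28, 41], n=89
χ² = (6−8.76)²/8.76 + (13−12.27)²/12.27 + (20−17.97)²/17.97 + (14−11.24)²/11.24 + (15−15.73)²/15.73 + (21−23.03)²/23.03 = 2.0388
df = 2

test statistic = 2.039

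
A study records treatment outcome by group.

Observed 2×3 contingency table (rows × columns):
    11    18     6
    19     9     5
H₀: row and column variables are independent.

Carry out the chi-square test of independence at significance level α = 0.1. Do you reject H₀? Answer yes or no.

Row totals [35, 33], col totals [30, 27, 11], n=68
χ² = (11−15.44)²/15.44 + (18−13.90)²/13.90 + (6−5.66)²/5.66 + (19−14.56)²/14.56 + (9−13.10)²/13.10 + (5−5.34)²/5.34 = 5.1699
df = 2
p-value (upper-tail) = 0.07540
At α=0.1: p < α → reject H₀

reject H₀: yes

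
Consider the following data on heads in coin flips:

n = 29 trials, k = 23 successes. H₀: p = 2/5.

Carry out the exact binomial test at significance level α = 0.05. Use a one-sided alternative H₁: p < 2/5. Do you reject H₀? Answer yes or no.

reject H₀: no

Exact binomial: n=29, k=23, p₀=2/5=0.4000
P(X≤23) from Σ C(n,i)·p₀^i·(1−p₀)^(n−i)
p-value (one-sided, H₁ less) = 1.00000
At α=0.05: p ≥ α → fail to reject H₀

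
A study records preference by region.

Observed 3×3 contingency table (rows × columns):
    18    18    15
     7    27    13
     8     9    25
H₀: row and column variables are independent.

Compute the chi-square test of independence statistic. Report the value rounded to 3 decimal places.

Row totals [51, 47, 42], col totals [33, 54, 53], n=140
χ² = (18−12.02)²/12.02 + (18−19.67)²/19.67 + (15−19.31)²/19.31 + (7−11.08)²/11.08 + (27−18.13)²/18.13 + (13−17.79)²/17.79 + (8−9.90)²/9.90 + (9−16.20)²/16.20 + (25−15.90)²/15.90 = 19.9829
df = 4

test statistic = 19.983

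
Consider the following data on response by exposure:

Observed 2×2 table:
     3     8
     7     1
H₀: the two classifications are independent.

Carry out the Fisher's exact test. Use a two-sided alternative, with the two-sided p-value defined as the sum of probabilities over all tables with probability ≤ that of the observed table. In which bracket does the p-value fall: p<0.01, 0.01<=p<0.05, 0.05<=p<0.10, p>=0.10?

Margins: r₁=11, r₂=8, c₁=10, c₂=9, n=19
p_obs = C(11,3)·C(8,7)/C(19,10); sum pmf over tables with pmf ≤ p_obs
p-value (two-sided) = 0.01977
→ bracket: 0.01<=p<0.05

p-value bracket: 0.01<=p<0.05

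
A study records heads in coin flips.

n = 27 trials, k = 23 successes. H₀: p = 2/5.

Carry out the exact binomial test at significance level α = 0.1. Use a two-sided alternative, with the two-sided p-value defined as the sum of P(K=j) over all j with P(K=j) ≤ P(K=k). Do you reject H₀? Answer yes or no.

Exact binomial: n=27, k=23, p₀=2/5=0.4000
P(X=j) = C(n,j)·p₀^j·(1−p₀)^(n−j); p = Σ P(X=j) over j with P(X=j) ≤ P(X=23)
p-value (two-sided) = 0.00000
At α=0.1: p < α → reject H₀

reject H₀: yes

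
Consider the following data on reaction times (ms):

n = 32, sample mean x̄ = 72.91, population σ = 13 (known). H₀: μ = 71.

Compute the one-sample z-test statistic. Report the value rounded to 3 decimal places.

SE = σ/√n = 13/√32 = 2.2981
z = (x̄−μ₀)/SE = (72.91−71)/2.2981 = 0.8311

test statistic = 0.831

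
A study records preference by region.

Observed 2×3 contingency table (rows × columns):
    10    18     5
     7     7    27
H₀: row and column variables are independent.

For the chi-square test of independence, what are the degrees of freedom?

df = (r−1)(c−1) = (2−1)·(3−1) = 2

degrees of freedom = 2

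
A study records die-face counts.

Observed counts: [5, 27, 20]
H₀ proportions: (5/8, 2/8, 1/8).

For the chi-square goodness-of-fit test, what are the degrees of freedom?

degrees of freedom = 2

df = k − 1 = 3 − 1 = 2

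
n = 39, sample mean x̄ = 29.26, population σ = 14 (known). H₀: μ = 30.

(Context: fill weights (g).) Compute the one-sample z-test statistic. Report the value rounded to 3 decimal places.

test statistic = -0.330

SE = σ/√n = 14/√39 = 2.2418
z = (x̄−μ₀)/SE = (29.26−30)/2.2418 = -0.3301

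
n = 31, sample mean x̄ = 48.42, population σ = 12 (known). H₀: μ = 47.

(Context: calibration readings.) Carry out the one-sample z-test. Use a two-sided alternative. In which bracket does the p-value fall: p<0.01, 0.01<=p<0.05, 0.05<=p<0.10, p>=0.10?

SE = σ/√n = 12/√31 = 2.1553
z = (x̄−μ₀)/SE = (48.42−47)/2.1553 = 0.6589
p-value (two-sided) = 0.50999
→ bracket: p>=0.10

p-value bracket: p>=0.10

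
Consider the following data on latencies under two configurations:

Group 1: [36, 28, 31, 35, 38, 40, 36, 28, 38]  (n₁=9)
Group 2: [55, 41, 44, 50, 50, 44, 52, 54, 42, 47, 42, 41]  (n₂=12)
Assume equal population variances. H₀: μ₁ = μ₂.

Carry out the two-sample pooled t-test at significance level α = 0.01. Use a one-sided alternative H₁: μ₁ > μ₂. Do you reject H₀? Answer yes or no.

reject H₀: no

x̄₁=34.444, s₁=4.419, n₁=9
x̄₂=46.833, s₂=5.184, n₂=12
s_p² = [8·4.419² + 11·5.184²]/19 = 23.7836
SE = √(s_p²·(1/9+1/12)) = 2.1505
t = (34.444−46.833)/2.1505 = -5.7610
df = 19
p-value (one-sided, H₁ greater) = 0.99999
At α=0.01: p ≥ α → fail to reject H₀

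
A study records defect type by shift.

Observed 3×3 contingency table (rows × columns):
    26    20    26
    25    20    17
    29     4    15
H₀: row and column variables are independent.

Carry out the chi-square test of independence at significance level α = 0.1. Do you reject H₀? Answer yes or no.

Row totals [72, 62, 48], col totals [80, 44, 58], n=182
χ² = (26−31.65)²/31.65 + (20−17.41)²/17.41 + (26−22.95)²/22.95 + (25−27.25)²/27.25 + (20−14.99)²/14.99 + (17−19.76)²/19.76 + (29−21.10)²/21.10 + (4−11.60)²/11.60 + (15−15.30)²/15.30 = 11.9954
df = 4
p-value (upper-tail) = 0.01739
At α=0.1: p < α → reject H₀

reject H₀: yes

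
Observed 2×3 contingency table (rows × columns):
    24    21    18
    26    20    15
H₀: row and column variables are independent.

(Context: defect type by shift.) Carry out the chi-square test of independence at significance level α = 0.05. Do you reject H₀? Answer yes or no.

reject H₀: no

Row totals [63, 61], col totals [50, 41, 33], n=124
χ² = (24−25.40)²/25.40 + (21−20.83)²/20.83 + (18−16.77)²/16.77 + (26−24.60)²/24.60 + (20−20.17)²/20.17 + (15−16.23)²/16.23 = 0.3449
df = 2
p-value (upper-tail) = 0.84158
At α=0.05: p ≥ α → fail to reject H₀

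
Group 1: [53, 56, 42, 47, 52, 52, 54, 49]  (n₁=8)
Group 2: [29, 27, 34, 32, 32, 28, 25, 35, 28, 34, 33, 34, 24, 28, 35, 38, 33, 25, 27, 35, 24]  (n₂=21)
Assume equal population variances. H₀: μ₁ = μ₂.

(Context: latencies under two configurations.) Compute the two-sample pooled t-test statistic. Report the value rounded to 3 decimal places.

x̄₁=50.625, s₁=4.470, n₁=8
x̄₂=30.476, s₂=4.250, n₂=21
s_p² = [7·4.470² + 20·4.250²]/27 = 18.5597
SE = √(s_p²·(1/8+1/21)) = 1.7899
t = (50.625−30.476)/1.7899 = 11.2569
df = 27

test statistic = 11.257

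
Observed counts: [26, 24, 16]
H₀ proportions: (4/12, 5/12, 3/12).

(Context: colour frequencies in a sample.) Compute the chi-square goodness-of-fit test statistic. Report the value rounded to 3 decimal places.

n = 66; E_i = n·p_i = [22.00, 27.50, 16.50]
χ² = (26−22.00)²/22.00 + (24−27.50)²/27.50 + (16−16.50)²/16.50 = 1.1879
df = 2

test statistic = 1.188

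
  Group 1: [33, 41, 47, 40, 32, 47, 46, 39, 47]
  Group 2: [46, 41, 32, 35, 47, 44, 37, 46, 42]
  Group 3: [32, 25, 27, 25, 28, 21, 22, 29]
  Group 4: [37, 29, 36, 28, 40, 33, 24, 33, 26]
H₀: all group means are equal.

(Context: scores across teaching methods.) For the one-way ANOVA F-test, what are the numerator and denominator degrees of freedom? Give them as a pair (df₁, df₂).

k = 4 groups, N = 35 total
df = (k−1, N−k) = (4−1, 35−4) = (3, 31)

degrees of freedom = [3, 31]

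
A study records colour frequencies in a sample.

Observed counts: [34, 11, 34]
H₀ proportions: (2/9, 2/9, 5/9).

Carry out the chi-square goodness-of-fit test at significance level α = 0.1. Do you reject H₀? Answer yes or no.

reject H₀: yes

n = 79; E_i = n·p_i = [17.56, 17.56, 43.89]
χ² = (34−17.56)²/17.56 + (11−17.56)²/17.56 + (34−43.89)²/43.89 = 20.0797
df = 2
p-value (upper-tail) = 0.00004
At α=0.1: p < α → reject H₀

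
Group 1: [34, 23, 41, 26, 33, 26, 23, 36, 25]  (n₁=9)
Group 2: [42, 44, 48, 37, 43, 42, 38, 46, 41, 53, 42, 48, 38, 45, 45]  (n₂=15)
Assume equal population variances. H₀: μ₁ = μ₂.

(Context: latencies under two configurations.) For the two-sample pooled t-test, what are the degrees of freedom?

degrees of freedom = 22

df = n₁ + n₂ − 2 = 9 + 15 − 2 = 22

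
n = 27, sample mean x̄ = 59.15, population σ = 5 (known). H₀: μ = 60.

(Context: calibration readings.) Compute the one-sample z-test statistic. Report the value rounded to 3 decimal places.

test statistic = -0.883

SE = σ/√n = 5/√27 = 0.9623
z = (x̄−μ₀)/SE = (59.15−60)/0.9623 = -0.8833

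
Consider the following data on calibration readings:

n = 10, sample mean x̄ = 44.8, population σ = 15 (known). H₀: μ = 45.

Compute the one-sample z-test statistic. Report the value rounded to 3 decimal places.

SE = σ/√n = 15/√10 = 4.7434
z = (x̄−μ₀)/SE = (44.8−45)/4.7434 = -0.0422

test statistic = -0.042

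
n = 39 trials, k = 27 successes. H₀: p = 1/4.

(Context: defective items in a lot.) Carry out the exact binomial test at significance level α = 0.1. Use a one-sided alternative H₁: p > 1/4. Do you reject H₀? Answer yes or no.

Exact binomial: n=39, k=27, p₀=1/4=0.2500
P(X≥27) from Σ C(n,i)·p₀^i·(1−p₀)^(n−i)
p-value (one-sided, H₁ greater) = 0.00000
At α=0.1: p < α → reject H₀

reject H₀: yes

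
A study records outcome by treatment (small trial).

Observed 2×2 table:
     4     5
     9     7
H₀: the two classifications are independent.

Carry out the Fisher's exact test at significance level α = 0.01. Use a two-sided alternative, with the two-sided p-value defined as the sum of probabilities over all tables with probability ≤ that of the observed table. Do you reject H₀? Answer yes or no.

Margins: r₁=9, r₂=16, c₁=13, c₂=12, n=25
p_obs = C(9,4)·C(16,9)/C(25,13); sum pmf over tables with pmf ≤ p_obs
p-value (two-sided) = 0.68817
At α=0.01: p ≥ α → fail to reject H₀

reject H₀: no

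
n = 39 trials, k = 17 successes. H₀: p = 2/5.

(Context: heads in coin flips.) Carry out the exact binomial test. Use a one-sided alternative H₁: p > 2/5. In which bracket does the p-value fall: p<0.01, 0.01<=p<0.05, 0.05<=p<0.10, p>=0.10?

Exact binomial: n=39, k=17, p₀=2/5=0.4000
P(X≥17) from Σ C(n,i)·p₀^i·(1−p₀)^(n−i)
p-value (one-sided, H₁ greater) = 0.38070
→ bracket: p>=0.10

p-value bracket: p>=0.10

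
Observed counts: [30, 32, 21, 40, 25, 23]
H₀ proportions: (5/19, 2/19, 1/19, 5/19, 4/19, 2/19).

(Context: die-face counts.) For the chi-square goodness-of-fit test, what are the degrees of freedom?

df = k − 1 = 6 − 1 = 5

degrees of freedom = 5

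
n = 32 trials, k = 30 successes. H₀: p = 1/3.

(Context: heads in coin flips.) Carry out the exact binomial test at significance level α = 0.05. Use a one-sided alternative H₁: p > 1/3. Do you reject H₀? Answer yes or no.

Exact binomial: n=32, k=30, p₀=1/3=0.3333
P(X≥30) from Σ C(n,i)·p₀^i·(1−p₀)^(n−i)
p-value (one-sided, H₁ greater) = 0.00000
At α=0.05: p < α → reject H₀

reject H₀: yes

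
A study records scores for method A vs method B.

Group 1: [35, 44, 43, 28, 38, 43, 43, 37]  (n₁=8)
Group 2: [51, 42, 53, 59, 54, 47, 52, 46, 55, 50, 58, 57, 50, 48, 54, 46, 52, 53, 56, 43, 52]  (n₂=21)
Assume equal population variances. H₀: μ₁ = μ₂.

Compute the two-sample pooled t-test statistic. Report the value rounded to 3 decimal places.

test statistic = -6.095

x̄₁=38.875, s₁=5.540, n₁=8
x̄₂=51.333, s₂=4.683, n₂=21
s_p² = [7·5.540² + 20·4.683²]/27 = 24.2052
SE = √(s_p²·(1/8+1/21)) = 2.0441
t = (38.875−51.333)/2.0441 = -6.0948
df = 27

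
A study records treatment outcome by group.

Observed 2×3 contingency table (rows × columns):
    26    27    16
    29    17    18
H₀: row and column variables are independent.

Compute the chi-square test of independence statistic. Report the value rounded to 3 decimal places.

Row totals [69, 64], col totals [55, 44, 34], n=133
χ² = (26−28.53)²/28.53 + (27−22.83)²/22.83 + (16−17.64)²/17.64 + (29−26.47)²/26.47 + (17−21.17)²/21.17 + (18−16.36)²/16.36 = 2.3694
df = 2

test statistic = 2.369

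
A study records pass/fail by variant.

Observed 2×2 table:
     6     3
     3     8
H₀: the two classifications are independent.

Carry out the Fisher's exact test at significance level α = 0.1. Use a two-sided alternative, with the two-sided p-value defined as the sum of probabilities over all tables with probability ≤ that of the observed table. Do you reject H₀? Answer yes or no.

Margins: r₁=9, r₂=11, c₁=9, c₂=11, n=20
p_obs = C(9,6)·C(11,3)/C(20,9); sum pmf over tables with pmf ≤ p_obs
p-value (two-sided) = 0.17480
At α=0.1: p ≥ α → fail to reject H₀

reject H₀: no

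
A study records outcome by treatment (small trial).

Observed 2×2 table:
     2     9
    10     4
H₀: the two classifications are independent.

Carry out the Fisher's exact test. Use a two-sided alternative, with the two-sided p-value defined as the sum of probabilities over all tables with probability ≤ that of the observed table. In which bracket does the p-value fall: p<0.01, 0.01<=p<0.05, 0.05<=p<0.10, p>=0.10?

Margins: r₁=11, r₂=14, c₁=12, c₂=13, n=25
p_obs = C(11,2)·C(14,10)/C(25,12); sum pmf over tables with pmf ≤ p_obs
p-value (two-sided) = 0.01542
→ bracket: 0.01<=p<0.05

p-value bracket: 0.01<=p<0.05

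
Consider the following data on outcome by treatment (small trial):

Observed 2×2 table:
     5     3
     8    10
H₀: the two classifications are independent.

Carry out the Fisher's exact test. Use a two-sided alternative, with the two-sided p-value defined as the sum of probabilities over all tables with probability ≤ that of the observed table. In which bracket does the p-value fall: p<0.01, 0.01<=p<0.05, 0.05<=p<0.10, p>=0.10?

p-value bracket: p>=0.10

Margins: r₁=8, r₂=18, c₁=13, c₂=13, n=26
p_obs = C(8,5)·C(18,8)/C(26,13); sum pmf over tables with pmf ≤ p_obs
p-value (two-sided) = 0.67277
→ bracket: p>=0.10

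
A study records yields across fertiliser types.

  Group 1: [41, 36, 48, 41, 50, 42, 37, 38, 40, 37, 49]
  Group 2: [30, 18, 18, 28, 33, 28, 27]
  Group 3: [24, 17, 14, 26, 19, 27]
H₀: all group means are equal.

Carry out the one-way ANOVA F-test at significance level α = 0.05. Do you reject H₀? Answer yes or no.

reject H₀: yes

Group means [41.73, 26.00, 21.17], grand mean 32.000
SSB = Σnᵢ(x̄ᵢ−x̄)² = 1996.985; SSW = ΣΣ(x−x̄ᵢ)² = 597.015
MSB = 1996.985/2 = 998.4924; MSW = 597.015/21 = 28.4293
F = MSB/MSW = 35.1220
df = (2, 21)
p-value (upper-tail) = 0.00000
At α=0.05: p < α → reject H₀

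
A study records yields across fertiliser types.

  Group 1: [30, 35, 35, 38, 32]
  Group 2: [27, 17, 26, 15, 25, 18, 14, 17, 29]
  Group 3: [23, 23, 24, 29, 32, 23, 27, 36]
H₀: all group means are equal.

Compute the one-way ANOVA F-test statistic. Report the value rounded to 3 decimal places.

Group means [34.00, 20.89, 27.12], grand mean 26.136
SSB = Σnᵢ(x̄ᵢ−x̄)² = 564.827; SSW = ΣΣ(x−x̄ᵢ)² = 471.764
MSB = 564.827/2 = 282.4135; MSW = 471.764/19 = 24.8297
F = MSB/MSW = 11.3740
df = (2, 19)

test statistic = 11.374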